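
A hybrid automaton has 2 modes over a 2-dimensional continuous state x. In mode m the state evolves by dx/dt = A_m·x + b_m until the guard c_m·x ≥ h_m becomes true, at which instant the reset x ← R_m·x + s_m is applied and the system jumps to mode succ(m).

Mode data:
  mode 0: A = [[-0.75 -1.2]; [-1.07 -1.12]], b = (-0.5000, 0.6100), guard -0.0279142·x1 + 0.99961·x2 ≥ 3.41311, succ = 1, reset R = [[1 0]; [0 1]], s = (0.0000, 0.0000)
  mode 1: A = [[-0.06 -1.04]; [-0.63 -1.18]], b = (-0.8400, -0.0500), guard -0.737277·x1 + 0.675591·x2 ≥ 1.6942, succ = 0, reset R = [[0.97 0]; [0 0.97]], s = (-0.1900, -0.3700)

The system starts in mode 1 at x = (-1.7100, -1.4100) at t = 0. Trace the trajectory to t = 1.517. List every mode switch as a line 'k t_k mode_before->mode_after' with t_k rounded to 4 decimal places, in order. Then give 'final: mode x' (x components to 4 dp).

1 1.1033 1->0
final: 0 -1.9618 0.8503

Mode 1: guard c·x = 1.6942 hit at Δt = 1.1033 (t = 1.1033), x⁻ = (-2.0475, 0.2732) → reset → x⁺ = (-2.1761, -0.1050), jump to mode 0
Mode 0: flow for 0.4137 to horizon, guard not reached → x = (-1.9618, 0.8503)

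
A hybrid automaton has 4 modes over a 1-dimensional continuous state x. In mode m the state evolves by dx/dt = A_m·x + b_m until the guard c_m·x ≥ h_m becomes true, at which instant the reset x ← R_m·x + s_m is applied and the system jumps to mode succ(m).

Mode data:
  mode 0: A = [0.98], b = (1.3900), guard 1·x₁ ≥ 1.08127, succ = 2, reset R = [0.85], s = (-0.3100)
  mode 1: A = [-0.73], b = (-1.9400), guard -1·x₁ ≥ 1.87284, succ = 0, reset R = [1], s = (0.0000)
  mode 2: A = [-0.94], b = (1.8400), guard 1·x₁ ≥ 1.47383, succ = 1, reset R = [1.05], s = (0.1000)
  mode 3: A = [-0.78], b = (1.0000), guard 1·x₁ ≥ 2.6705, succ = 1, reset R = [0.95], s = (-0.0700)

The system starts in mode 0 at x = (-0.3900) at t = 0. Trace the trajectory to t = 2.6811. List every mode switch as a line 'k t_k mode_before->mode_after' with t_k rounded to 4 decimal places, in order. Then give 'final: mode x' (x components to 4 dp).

1 0.9063 0->2
2 1.9971 2->1
final: 1 -0.0446

Mode 0: guard c·x = 1.0813 hit at Δt = 0.9063 (t = 0.9063), x⁻ = (1.0813) → reset → x⁺ = (0.6091), jump to mode 2
Mode 2: guard c·x = 1.4738 hit at Δt = 1.0908 (t = 1.9971), x⁻ = (1.4738) → reset → x⁺ = (1.6475), jump to mode 1
Mode 1: flow for 0.6840 to horizon, guard not reached → x = (-0.0446)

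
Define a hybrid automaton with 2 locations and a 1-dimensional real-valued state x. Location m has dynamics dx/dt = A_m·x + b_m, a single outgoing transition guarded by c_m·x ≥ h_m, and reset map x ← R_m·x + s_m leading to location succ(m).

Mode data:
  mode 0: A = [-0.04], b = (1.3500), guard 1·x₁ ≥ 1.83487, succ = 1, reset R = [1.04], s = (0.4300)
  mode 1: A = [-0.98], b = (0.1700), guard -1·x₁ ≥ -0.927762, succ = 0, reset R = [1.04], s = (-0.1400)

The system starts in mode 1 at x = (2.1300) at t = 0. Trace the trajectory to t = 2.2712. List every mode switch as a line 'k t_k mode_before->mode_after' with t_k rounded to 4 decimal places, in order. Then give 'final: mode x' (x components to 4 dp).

Mode 1: guard c·x = -0.9278 hit at Δt = 0.9726 (t = 0.9726), x⁻ = (0.9278) → reset → x⁺ = (0.8249), jump to mode 0
Mode 0: guard c·x = 1.8349 hit at Δt = 0.7789 (t = 1.7515), x⁻ = (1.8349) → reset → x⁺ = (2.3383), jump to mode 1
Mode 1: flow for 0.5197 to horizon, guard not reached → x = (1.4743)

1 0.9726 1->0
2 1.7515 0->1
final: 1 1.4743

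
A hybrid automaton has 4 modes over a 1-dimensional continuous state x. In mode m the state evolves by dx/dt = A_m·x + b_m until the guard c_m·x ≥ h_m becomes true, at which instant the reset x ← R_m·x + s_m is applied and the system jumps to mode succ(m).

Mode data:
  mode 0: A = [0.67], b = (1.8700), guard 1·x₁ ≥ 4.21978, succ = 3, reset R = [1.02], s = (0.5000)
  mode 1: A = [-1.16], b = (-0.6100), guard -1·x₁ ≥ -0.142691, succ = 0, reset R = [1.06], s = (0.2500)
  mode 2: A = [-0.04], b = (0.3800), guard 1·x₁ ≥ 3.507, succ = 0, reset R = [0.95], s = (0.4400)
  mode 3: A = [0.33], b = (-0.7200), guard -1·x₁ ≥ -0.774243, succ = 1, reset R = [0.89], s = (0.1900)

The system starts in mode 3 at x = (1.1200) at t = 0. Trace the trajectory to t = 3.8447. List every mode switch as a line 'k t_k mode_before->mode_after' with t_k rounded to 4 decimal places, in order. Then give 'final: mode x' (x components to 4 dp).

1 0.8542 3->1
2 1.4944 1->0
3 2.6686 0->3
final: 3 6.0477

Mode 3: guard c·x = -0.7742 hit at Δt = 0.8542 (t = 0.8542), x⁻ = (0.7742) → reset → x⁺ = (0.8791), jump to mode 1
Mode 1: guard c·x = -0.1427 hit at Δt = 0.6402 (t = 1.4944), x⁻ = (0.1427) → reset → x⁺ = (0.4013), jump to mode 0
Mode 0: guard c·x = 4.2198 hit at Δt = 1.1742 (t = 2.6686), x⁻ = (4.2198) → reset → x⁺ = (4.8042), jump to mode 3
Mode 3: flow for 1.1761 to horizon, guard not reached → x = (6.0477)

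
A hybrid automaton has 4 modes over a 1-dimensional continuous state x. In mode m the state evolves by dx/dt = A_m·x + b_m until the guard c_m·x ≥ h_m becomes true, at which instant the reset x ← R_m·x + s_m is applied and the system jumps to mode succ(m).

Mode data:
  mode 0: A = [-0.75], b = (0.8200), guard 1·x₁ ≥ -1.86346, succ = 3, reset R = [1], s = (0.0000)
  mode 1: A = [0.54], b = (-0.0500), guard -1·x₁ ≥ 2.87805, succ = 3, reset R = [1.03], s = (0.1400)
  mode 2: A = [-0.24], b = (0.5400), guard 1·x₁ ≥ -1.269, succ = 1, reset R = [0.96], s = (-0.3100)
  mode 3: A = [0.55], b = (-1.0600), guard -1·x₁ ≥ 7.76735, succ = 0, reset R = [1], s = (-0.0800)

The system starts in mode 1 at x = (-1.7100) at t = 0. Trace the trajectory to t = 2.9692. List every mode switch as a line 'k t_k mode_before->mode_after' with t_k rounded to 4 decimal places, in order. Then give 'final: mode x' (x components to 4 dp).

1 0.9251 1->3
2 2.2216 3->0
final: 0 -4.0101

Mode 1: guard c·x = 2.8780 hit at Δt = 0.9251 (t = 0.9251), x⁻ = (-2.8780) → reset → x⁺ = (-2.8244), jump to mode 3
Mode 3: guard c·x = 7.7674 hit at Δt = 1.2965 (t = 2.2216), x⁻ = (-7.7673) → reset → x⁺ = (-7.8473), jump to mode 0
Mode 0: flow for 0.7476 to horizon, guard not reached → x = (-4.0101)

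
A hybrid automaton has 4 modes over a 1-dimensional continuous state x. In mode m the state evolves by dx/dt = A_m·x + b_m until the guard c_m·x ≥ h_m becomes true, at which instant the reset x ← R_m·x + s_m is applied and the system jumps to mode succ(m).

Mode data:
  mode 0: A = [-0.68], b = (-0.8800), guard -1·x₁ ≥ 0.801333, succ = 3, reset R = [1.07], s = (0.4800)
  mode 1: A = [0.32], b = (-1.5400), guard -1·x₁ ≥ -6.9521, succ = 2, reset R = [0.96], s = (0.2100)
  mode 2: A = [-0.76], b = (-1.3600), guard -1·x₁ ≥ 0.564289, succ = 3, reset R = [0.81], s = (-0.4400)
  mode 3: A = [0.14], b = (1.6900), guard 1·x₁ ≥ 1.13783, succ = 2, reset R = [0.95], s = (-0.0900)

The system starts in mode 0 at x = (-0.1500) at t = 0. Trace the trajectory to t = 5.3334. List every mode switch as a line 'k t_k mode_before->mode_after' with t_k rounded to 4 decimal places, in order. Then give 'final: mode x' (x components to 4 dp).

Mode 0: guard c·x = 0.8013 hit at Δt = 1.2387 (t = 1.2387), x⁻ = (-0.8013) → reset → x⁺ = (-0.3774), jump to mode 3
Mode 3: guard c·x = 1.1378 hit at Δt = 0.8703 (t = 2.1090), x⁻ = (1.1378) → reset → x⁺ = (0.9909), jump to mode 2
Mode 2: guard c·x = 0.5643 hit at Δt = 1.0783 (t = 3.1873), x⁻ = (-0.5643) → reset → x⁺ = (-0.8971), jump to mode 3
Mode 3: guard c·x = 1.1378 hit at Δt = 1.1950 (t = 4.3823), x⁻ = (1.1378) → reset → x⁺ = (0.9909), jump to mode 2
Mode 2: flow for 0.9511 to horizon, guard not reached → x = (-0.4400)

1 1.2387 0->3
2 2.1090 3->2
3 3.1873 2->3
4 4.3823 3->2
final: 2 -0.4400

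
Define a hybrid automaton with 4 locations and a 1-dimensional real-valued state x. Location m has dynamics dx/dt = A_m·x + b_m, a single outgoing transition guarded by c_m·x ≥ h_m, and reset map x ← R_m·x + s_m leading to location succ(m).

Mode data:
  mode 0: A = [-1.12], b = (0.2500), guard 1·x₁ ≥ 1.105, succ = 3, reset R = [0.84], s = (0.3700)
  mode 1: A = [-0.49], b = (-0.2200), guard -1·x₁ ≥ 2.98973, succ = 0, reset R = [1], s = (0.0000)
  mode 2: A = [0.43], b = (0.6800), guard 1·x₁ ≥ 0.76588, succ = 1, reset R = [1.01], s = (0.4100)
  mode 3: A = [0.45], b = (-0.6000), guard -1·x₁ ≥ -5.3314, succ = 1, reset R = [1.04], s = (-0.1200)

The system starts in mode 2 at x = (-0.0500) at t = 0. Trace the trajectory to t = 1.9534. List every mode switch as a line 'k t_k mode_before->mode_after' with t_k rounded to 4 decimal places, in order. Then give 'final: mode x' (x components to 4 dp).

Mode 2: guard c·x = 0.7659 hit at Δt = 0.9932 (t = 0.9932), x⁻ = (0.7659) → reset → x⁺ = (1.1835), jump to mode 1
Mode 1: flow for 0.9602 to horizon, guard not reached → x = (0.5708)

1 0.9932 2->1
final: 1 0.5708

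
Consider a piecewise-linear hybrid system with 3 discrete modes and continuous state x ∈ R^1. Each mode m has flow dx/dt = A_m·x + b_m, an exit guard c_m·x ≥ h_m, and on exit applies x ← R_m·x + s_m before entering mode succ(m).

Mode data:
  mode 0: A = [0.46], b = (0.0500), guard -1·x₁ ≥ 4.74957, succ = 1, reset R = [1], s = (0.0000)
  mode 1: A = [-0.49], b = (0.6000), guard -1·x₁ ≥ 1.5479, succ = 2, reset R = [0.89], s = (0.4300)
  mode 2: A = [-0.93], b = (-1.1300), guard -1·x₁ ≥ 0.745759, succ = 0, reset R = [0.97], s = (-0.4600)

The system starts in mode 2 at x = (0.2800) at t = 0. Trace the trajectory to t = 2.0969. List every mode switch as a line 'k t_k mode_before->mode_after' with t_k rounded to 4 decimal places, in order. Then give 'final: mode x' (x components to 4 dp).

1 1.2459 2->0
final: 0 -1.6983

Mode 2: guard c·x = 0.7458 hit at Δt = 1.2459 (t = 1.2459), x⁻ = (-0.7458) → reset → x⁺ = (-1.1834), jump to mode 0
Mode 0: flow for 0.8510 to horizon, guard not reached → x = (-1.6983)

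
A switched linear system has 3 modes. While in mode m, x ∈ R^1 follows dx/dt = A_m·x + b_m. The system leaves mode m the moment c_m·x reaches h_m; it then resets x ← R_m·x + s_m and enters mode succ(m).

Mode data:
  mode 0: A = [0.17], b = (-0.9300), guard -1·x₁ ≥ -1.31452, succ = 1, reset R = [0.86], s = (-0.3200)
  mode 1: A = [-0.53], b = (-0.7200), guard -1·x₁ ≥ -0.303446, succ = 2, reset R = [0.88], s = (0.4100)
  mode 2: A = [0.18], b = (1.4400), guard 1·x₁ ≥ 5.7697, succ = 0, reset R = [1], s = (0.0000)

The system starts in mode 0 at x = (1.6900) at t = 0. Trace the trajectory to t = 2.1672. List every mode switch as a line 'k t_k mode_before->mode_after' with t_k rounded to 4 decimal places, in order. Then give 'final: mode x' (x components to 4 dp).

Mode 0: guard c·x = -1.3145 hit at Δt = 0.5570 (t = 0.5570), x⁻ = (1.3145) → reset → x⁺ = (0.8105), jump to mode 1
Mode 1: guard c·x = -0.3034 hit at Δt = 0.5024 (t = 1.0594), x⁻ = (0.3034) → reset → x⁺ = (0.6770), jump to mode 2
Mode 2: flow for 1.1078 to horizon, guard not reached → x = (2.5918)

1 0.5570 0->1
2 1.0594 1->2
final: 2 2.5918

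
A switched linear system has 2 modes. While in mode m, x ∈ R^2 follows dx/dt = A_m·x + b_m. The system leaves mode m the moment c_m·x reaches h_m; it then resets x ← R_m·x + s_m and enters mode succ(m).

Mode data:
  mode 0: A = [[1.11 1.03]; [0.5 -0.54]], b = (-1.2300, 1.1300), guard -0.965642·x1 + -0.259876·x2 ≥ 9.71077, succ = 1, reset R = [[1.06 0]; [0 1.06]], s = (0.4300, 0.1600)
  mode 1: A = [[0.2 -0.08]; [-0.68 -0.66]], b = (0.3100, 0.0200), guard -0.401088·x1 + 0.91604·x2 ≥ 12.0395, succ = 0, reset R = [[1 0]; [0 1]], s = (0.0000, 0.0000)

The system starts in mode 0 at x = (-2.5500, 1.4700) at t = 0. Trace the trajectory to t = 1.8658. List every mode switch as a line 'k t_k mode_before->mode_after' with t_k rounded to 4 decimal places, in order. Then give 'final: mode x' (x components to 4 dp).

1 1.1420 0->1
final: 1 -11.4778 3.9042

Mode 0: guard c·x = 9.7108 hit at Δt = 1.1420 (t = 1.1420), x⁻ = (-9.8824, -0.6462) → reset → x⁺ = (-10.0453, -0.5249), jump to mode 1
Mode 1: flow for 0.7238 to horizon, guard not reached → x = (-11.4778, 3.9042)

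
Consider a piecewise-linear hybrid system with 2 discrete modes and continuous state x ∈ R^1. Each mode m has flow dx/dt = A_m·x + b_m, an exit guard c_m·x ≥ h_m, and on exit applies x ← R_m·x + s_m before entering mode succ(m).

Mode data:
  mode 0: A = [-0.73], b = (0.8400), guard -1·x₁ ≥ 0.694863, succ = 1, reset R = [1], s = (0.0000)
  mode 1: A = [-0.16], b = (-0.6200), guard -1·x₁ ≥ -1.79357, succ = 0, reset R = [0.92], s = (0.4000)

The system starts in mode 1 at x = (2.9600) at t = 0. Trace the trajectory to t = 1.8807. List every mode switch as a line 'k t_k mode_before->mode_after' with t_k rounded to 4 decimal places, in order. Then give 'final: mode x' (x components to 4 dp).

Mode 1: guard c·x = -1.7936 hit at Δt = 1.1695 (t = 1.1695), x⁻ = (1.7936) → reset → x⁺ = (2.0501), jump to mode 0
Mode 0: flow for 0.7112 to horizon, guard not reached → x = (1.6858)

1 1.1695 1->0
final: 0 1.6858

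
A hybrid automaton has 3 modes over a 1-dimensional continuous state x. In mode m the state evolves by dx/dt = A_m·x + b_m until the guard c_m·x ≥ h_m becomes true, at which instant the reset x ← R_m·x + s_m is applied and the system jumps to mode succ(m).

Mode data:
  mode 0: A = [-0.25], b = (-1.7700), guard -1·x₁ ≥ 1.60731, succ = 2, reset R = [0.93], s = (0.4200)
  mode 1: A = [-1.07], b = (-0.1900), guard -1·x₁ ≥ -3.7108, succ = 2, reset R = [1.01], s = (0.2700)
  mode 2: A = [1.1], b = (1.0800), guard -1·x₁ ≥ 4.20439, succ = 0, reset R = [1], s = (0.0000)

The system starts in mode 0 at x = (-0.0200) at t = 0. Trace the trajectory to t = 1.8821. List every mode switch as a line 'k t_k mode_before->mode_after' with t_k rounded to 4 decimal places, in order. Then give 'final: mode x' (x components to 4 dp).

1 1.0187 0->2
final: 2 -1.2222

Mode 0: guard c·x = 1.6073 hit at Δt = 1.0187 (t = 1.0187), x⁻ = (-1.6073) → reset → x⁺ = (-1.0748), jump to mode 2
Mode 2: flow for 0.8634 to horizon, guard not reached → x = (-1.2222)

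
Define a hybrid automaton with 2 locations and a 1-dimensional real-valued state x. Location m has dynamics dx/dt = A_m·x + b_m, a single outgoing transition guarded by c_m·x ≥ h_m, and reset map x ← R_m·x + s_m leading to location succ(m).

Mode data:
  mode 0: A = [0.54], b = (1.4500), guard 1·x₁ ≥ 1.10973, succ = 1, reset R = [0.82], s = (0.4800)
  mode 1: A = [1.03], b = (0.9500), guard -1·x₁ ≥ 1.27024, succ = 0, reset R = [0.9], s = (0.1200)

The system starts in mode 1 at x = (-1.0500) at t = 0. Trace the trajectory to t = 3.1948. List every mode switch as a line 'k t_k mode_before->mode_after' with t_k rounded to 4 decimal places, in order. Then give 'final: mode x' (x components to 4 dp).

1 0.9733 1->0
2 2.5023 0->1
final: 1 3.7963

Mode 1: guard c·x = 1.2702 hit at Δt = 0.9733 (t = 0.9733), x⁻ = (-1.2702) → reset → x⁺ = (-1.0232), jump to mode 0
Mode 0: guard c·x = 1.1097 hit at Δt = 1.5290 (t = 2.5023), x⁻ = (1.1097) → reset → x⁺ = (1.3900), jump to mode 1
Mode 1: flow for 0.6925 to horizon, guard not reached → x = (3.7963)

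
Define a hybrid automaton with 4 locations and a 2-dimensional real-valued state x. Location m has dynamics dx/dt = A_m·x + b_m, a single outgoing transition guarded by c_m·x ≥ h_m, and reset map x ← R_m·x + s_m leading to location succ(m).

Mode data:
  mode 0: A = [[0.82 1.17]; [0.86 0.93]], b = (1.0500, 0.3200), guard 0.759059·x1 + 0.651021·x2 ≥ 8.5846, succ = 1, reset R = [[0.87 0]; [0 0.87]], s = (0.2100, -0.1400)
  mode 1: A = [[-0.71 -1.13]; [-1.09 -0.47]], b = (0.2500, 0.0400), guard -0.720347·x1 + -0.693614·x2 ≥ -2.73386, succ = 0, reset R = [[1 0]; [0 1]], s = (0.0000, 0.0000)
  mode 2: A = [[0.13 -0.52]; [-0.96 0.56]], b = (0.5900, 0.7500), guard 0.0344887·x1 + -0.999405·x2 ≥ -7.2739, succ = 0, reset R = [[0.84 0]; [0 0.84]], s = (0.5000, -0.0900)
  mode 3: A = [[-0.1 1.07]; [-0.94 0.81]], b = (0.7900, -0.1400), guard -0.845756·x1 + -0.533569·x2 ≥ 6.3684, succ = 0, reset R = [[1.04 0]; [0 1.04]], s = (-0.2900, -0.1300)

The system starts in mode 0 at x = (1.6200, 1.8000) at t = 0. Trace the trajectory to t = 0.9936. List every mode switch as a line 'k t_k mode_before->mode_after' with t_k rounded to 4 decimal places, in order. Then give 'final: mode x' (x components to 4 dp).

1 0.5999 0->1
final: 1 3.1212 2.3768

Mode 0: guard c·x = 8.5846 hit at Δt = 0.5999 (t = 0.5999), x⁻ = (6.3924, 5.7331) → reset → x⁺ = (5.7714, 4.8478), jump to mode 1
Mode 1: flow for 0.3937 to horizon, guard not reached → x = (3.1212, 2.3768)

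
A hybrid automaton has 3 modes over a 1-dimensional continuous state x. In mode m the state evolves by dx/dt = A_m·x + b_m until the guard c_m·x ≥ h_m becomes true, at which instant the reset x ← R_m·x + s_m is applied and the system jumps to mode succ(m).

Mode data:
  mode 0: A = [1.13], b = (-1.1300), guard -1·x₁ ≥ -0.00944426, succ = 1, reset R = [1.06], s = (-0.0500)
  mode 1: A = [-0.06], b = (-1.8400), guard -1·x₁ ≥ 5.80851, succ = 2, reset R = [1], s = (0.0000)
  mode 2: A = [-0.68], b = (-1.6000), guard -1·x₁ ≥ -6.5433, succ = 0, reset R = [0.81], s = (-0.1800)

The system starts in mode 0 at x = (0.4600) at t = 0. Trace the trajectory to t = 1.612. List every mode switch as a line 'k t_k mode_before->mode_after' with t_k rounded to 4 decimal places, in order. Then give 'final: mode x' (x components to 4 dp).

1 0.5369 0->1
final: 1 -1.9532

Mode 0: guard c·x = -0.0094 hit at Δt = 0.5369 (t = 0.5369), x⁻ = (0.0094) → reset → x⁺ = (-0.0400), jump to mode 1
Mode 1: flow for 1.0751 to horizon, guard not reached → x = (-1.9532)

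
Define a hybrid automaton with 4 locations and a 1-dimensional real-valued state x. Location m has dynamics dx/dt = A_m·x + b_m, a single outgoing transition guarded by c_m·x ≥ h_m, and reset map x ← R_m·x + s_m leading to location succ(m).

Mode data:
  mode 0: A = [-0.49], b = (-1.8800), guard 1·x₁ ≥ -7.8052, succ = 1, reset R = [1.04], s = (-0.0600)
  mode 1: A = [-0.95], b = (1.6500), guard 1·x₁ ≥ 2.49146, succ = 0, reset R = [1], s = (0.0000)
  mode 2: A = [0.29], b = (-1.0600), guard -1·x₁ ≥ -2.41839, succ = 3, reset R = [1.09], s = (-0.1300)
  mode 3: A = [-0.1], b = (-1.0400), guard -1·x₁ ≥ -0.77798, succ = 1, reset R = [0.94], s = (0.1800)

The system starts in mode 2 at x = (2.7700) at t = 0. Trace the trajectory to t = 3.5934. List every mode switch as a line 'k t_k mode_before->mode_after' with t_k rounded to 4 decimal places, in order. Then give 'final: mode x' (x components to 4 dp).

Mode 2: guard c·x = -2.4184 hit at Δt = 1.1534 (t = 1.1534), x⁻ = (2.4184) → reset → x⁺ = (2.5060), jump to mode 3
Mode 3: guard c·x = -0.7780 hit at Δt = 1.4375 (t = 2.5909), x⁻ = (0.7780) → reset → x⁺ = (0.9113), jump to mode 1
Mode 1: flow for 1.0025 to horizon, guard not reached → x = (1.4183)

1 1.1534 2->3
2 2.5909 3->1
final: 1 1.4183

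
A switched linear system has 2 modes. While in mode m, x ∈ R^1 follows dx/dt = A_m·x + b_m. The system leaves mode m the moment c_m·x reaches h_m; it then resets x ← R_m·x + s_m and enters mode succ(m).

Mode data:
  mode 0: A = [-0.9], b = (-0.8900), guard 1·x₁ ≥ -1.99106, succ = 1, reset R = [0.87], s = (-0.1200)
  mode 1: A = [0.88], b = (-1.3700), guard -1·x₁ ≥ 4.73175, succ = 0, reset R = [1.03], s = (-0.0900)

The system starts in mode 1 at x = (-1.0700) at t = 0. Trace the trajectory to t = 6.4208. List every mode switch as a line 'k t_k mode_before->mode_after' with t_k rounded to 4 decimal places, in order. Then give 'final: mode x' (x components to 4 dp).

Mode 1: guard c·x = 4.7317 hit at Δt = 0.9920 (t = 0.9920), x⁻ = (-4.7317) → reset → x⁺ = (-4.9637), jump to mode 0
Mode 0: guard c·x = -1.9911 hit at Δt = 1.5309 (t = 2.5229), x⁻ = (-1.9911) → reset → x⁺ = (-1.8522), jump to mode 1
Mode 1: guard c·x = 4.7317 hit at Δt = 0.6958 (t = 3.2187), x⁻ = (-4.7317) → reset → x⁺ = (-4.9637), jump to mode 0
Mode 0: guard c·x = -1.9911 hit at Δt = 1.5309 (t = 4.7496), x⁻ = (-1.9911) → reset → x⁺ = (-1.8522), jump to mode 1
Mode 1: guard c·x = 4.7317 hit at Δt = 0.6958 (t = 5.4454), x⁻ = (-4.7317) → reset → x⁺ = (-4.9637), jump to mode 0
Mode 0: flow for 0.9754 to horizon, guard not reached → x = (-2.6411)

1 0.9920 1->0
2 2.5229 0->1
3 3.2187 1->0
4 4.7496 0->1
5 5.4454 1->0
final: 0 -2.6411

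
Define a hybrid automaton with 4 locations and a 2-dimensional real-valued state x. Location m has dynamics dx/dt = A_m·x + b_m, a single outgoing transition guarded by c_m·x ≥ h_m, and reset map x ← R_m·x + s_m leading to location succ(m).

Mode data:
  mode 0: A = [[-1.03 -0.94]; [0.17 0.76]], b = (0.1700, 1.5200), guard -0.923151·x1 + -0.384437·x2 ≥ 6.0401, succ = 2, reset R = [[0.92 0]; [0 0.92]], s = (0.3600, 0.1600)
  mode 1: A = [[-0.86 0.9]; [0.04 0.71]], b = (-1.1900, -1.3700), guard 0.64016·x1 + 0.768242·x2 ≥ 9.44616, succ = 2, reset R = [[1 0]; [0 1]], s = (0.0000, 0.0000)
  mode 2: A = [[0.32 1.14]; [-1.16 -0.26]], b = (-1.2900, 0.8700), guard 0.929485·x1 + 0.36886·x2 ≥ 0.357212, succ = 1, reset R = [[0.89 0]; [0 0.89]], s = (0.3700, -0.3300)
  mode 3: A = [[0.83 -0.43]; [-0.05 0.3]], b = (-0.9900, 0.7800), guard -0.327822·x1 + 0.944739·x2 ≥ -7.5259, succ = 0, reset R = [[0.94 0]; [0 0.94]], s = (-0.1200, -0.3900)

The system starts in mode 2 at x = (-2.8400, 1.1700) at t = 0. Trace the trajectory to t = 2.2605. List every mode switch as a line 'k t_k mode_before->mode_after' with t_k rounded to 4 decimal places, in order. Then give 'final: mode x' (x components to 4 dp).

1 1.0877 2->1
final: 1 1.9367 5.7676

Mode 2: guard c·x = 0.3572 hit at Δt = 1.0877 (t = 1.0877), x⁻ = (-1.3618, 4.3999) → reset → x⁺ = (-0.8420, 3.5859), jump to mode 1
Mode 1: flow for 1.1728 to horizon, guard not reached → x = (1.9367, 5.7676)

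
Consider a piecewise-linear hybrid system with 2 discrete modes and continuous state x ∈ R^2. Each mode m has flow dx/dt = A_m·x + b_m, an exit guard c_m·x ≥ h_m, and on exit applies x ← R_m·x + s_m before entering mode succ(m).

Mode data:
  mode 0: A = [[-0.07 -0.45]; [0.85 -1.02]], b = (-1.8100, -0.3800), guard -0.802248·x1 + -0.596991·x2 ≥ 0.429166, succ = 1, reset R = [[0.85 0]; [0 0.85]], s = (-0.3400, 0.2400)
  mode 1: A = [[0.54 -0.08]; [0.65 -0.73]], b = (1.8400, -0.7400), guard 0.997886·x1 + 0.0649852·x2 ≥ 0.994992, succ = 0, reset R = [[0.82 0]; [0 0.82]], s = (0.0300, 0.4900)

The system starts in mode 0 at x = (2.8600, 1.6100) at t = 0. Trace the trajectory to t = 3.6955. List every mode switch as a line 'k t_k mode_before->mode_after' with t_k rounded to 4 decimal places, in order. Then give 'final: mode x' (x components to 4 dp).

1 1.5146 0->1
2 2.6564 1->0
3 3.3796 0->1
final: 1 -0.2725 -0.1459

Mode 0: guard c·x = 0.4292 hit at Δt = 1.5146 (t = 1.5146), x⁻ = (-0.8007, 0.3571) → reset → x⁺ = (-1.0206, 0.5435), jump to mode 1
Mode 1: guard c·x = 0.9950 hit at Δt = 1.1418 (t = 2.6564), x⁻ = (1.0181, -0.3227) → reset → x⁺ = (0.8649, 0.2254), jump to mode 0
Mode 0: guard c·x = 0.4292 hit at Δt = 0.7232 (t = 3.3796), x⁻ = (-0.4985, -0.0489) → reset → x⁺ = (-0.7638, 0.1984), jump to mode 1
Mode 1: flow for 0.3159 to horizon, guard not reached → x = (-0.2725, -0.1459)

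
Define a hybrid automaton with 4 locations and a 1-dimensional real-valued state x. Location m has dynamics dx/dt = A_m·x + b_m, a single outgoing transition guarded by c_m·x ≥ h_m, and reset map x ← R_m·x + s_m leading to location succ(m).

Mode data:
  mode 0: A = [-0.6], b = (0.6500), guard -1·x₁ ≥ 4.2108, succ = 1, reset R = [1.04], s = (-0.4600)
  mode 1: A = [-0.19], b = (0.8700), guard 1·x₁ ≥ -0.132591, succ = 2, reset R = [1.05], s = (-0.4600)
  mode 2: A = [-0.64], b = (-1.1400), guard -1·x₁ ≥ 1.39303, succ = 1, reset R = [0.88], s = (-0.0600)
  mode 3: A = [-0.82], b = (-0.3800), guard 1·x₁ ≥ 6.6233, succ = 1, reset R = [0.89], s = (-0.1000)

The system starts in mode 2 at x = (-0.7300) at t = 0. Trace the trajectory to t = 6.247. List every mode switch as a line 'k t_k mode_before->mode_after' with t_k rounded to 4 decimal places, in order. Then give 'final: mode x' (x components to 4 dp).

1 1.5565 2->1
2 2.7089 1->2
3 4.4486 2->1
4 5.6010 1->2
final: 2 -0.9995

Mode 2: guard c·x = 1.3930 hit at Δt = 1.5565 (t = 1.5565), x⁻ = (-1.3930) → reset → x⁺ = (-1.2859), jump to mode 1
Mode 1: guard c·x = -0.1326 hit at Δt = 1.1524 (t = 2.7089), x⁻ = (-0.1326) → reset → x⁺ = (-0.5992), jump to mode 2
Mode 2: guard c·x = 1.3930 hit at Δt = 1.7397 (t = 4.4486), x⁻ = (-1.3930) → reset → x⁺ = (-1.2859), jump to mode 1
Mode 1: guard c·x = -0.1326 hit at Δt = 1.1524 (t = 5.6010), x⁻ = (-0.1326) → reset → x⁺ = (-0.5992), jump to mode 2
Mode 2: flow for 0.6460 to horizon, guard not reached → x = (-0.9995)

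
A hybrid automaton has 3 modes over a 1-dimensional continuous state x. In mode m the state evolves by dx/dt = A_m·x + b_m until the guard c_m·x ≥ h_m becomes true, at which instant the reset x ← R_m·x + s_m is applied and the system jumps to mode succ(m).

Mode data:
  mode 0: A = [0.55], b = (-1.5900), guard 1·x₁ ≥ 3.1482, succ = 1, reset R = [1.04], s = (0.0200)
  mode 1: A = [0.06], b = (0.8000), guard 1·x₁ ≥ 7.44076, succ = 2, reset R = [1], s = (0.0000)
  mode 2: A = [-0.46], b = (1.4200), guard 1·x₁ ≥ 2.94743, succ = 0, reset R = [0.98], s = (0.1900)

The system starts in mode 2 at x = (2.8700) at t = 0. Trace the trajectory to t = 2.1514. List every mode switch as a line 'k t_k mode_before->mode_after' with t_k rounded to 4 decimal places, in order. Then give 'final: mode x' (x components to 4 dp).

1 0.9597 2->0
2 1.5343 0->1
final: 1 3.9213

Mode 2: guard c·x = 2.9474 hit at Δt = 0.9597 (t = 0.9597), x⁻ = (2.9474) → reset → x⁺ = (3.0785), jump to mode 0
Mode 0: guard c·x = 3.1482 hit at Δt = 0.5746 (t = 1.5343), x⁻ = (3.1482) → reset → x⁺ = (3.2941), jump to mode 1
Mode 1: flow for 0.6171 to horizon, guard not reached → x = (3.9213)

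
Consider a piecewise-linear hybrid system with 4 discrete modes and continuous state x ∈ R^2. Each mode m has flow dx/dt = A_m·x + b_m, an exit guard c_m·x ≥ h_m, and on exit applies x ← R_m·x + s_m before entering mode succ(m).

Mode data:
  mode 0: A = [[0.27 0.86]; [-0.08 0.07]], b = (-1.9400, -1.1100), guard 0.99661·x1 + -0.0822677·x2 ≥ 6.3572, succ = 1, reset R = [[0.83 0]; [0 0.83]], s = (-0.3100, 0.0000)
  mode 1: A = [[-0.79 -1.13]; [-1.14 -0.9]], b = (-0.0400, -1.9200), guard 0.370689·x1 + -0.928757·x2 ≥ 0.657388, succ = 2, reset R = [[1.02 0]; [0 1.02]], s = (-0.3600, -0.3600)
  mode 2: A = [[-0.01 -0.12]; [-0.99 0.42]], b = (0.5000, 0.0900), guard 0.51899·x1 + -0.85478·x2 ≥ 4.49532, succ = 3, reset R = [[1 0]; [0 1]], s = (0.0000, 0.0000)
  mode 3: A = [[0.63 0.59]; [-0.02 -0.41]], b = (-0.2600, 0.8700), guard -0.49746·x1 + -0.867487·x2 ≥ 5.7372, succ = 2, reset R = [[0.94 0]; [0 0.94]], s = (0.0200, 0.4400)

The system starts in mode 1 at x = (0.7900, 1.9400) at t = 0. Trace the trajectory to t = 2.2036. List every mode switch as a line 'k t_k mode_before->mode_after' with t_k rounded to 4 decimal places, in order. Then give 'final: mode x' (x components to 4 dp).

Mode 1: guard c·x = 0.6574 hit at Δt = 1.0466 (t = 1.0466), x⁻ = (0.1347, -0.6541) → reset → x⁺ = (-0.2226, -1.0271), jump to mode 2
Mode 2: flow for 1.1570 to horizon, guard not reached → x = (0.5303, -1.7077)

1 1.0466 1->2
final: 2 0.5303 -1.7077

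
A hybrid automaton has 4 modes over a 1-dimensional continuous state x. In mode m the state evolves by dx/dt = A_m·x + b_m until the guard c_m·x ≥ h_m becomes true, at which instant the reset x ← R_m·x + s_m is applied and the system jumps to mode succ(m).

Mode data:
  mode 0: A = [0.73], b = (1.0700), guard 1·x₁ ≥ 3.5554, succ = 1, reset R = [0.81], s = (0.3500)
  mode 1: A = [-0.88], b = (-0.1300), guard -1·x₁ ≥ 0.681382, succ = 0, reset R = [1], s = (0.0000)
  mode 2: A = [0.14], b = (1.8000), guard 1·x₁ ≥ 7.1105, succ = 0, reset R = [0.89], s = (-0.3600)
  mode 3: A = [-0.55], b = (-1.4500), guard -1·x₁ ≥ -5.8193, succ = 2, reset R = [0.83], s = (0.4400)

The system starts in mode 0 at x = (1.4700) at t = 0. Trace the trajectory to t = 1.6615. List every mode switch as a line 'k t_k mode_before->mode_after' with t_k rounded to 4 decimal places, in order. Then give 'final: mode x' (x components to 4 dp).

1 0.7352 0->1
final: 1 1.3471

Mode 0: guard c·x = 3.5554 hit at Δt = 0.7352 (t = 0.7352), x⁻ = (3.5554) → reset → x⁺ = (3.2299), jump to mode 1
Mode 1: flow for 0.9263 to horizon, guard not reached → x = (1.3471)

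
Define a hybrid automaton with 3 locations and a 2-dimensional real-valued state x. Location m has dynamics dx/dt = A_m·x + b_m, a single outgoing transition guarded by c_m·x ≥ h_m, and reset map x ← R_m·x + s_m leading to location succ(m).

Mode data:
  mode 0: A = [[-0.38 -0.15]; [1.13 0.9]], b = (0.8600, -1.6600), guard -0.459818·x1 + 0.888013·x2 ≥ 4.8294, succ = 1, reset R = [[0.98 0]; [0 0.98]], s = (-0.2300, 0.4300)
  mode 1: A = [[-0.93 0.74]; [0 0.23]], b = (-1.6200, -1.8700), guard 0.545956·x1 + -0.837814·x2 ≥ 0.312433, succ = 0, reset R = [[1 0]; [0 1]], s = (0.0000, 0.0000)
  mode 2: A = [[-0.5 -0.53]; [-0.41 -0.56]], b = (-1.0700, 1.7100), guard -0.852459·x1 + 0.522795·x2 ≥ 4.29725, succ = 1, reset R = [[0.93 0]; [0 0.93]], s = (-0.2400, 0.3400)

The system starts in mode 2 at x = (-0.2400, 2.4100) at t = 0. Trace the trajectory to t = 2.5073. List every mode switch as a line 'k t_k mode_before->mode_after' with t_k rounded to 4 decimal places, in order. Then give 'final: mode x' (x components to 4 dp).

Mode 2: guard c·x = 4.2973 hit at Δt = 1.4752 (t = 1.4752), x⁻ = (-2.8804, 3.5230) → reset → x⁺ = (-2.9188, 3.6164), jump to mode 1
Mode 1: flow for 1.0321 to horizon, guard not reached → x = (-0.7491, 2.4070)

1 1.4752 2->1
final: 1 -0.7491 2.4070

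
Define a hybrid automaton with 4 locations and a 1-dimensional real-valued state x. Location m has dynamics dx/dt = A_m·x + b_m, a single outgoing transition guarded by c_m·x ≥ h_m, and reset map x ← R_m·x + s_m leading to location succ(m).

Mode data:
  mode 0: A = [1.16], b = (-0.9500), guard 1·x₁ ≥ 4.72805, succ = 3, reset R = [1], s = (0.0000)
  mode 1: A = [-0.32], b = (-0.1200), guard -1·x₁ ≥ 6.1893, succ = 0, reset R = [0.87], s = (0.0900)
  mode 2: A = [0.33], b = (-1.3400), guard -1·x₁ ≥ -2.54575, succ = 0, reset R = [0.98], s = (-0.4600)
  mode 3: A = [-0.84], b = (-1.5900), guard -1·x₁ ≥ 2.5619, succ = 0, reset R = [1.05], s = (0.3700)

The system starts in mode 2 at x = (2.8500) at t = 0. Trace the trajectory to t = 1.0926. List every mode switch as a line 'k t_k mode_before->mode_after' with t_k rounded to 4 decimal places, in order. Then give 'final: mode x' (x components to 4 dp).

1 0.6794 2->0
final: 0 2.7826

Mode 2: guard c·x = -2.5457 hit at Δt = 0.6794 (t = 0.6794), x⁻ = (2.5457) → reset → x⁺ = (2.0348), jump to mode 0
Mode 0: flow for 0.4132 to horizon, guard not reached → x = (2.7826)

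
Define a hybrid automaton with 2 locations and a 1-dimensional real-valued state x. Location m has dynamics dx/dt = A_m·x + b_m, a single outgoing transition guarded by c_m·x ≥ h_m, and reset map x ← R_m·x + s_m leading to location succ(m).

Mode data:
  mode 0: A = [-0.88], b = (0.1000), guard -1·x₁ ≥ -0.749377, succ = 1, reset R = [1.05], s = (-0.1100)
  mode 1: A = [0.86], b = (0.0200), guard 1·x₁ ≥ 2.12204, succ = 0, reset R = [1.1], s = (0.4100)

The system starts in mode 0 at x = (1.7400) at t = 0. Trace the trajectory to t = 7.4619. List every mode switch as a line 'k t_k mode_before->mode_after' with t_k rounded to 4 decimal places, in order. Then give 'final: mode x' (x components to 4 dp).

1 1.0674 0->1
2 2.3695 1->0
3 3.9833 0->1
4 5.2854 1->0
5 6.8993 0->1
final: 1 1.1125

Mode 0: guard c·x = -0.7494 hit at Δt = 1.0674 (t = 1.0674), x⁻ = (0.7494) → reset → x⁺ = (0.6768), jump to mode 1
Mode 1: guard c·x = 2.1220 hit at Δt = 1.3021 (t = 2.3695), x⁻ = (2.1220) → reset → x⁺ = (2.7442), jump to mode 0
Mode 0: guard c·x = -0.7494 hit at Δt = 1.6138 (t = 3.9833), x⁻ = (0.7494) → reset → x⁺ = (0.6768), jump to mode 1
Mode 1: guard c·x = 2.1220 hit at Δt = 1.3021 (t = 5.2854), x⁻ = (2.1220) → reset → x⁺ = (2.7442), jump to mode 0
Mode 0: guard c·x = -0.7494 hit at Δt = 1.6138 (t = 6.8993), x⁻ = (0.7494) → reset → x⁺ = (0.6768), jump to mode 1
Mode 1: flow for 0.5626 to horizon, guard not reached → x = (1.1125)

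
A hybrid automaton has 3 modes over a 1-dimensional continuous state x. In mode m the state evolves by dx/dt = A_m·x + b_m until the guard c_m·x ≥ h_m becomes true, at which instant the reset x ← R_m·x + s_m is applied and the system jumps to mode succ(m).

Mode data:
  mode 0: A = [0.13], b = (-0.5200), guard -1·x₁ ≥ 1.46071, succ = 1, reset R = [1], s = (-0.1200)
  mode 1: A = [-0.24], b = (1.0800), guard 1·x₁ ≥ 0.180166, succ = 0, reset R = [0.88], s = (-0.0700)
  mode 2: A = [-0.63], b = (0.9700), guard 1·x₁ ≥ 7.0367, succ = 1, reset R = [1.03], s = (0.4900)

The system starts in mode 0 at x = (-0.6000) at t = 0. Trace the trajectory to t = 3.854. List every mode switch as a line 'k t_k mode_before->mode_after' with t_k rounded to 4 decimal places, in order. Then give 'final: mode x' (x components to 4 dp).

1 1.3194 0->1
2 2.7440 1->0
final: 0 -0.5186

Mode 0: guard c·x = 1.4607 hit at Δt = 1.3194 (t = 1.3194), x⁻ = (-1.4607) → reset → x⁺ = (-1.5807), jump to mode 1
Mode 1: guard c·x = 0.1802 hit at Δt = 1.4246 (t = 2.7440), x⁻ = (0.1802) → reset → x⁺ = (0.0885), jump to mode 0
Mode 0: flow for 1.1100 to horizon, guard not reached → x = (-0.5186)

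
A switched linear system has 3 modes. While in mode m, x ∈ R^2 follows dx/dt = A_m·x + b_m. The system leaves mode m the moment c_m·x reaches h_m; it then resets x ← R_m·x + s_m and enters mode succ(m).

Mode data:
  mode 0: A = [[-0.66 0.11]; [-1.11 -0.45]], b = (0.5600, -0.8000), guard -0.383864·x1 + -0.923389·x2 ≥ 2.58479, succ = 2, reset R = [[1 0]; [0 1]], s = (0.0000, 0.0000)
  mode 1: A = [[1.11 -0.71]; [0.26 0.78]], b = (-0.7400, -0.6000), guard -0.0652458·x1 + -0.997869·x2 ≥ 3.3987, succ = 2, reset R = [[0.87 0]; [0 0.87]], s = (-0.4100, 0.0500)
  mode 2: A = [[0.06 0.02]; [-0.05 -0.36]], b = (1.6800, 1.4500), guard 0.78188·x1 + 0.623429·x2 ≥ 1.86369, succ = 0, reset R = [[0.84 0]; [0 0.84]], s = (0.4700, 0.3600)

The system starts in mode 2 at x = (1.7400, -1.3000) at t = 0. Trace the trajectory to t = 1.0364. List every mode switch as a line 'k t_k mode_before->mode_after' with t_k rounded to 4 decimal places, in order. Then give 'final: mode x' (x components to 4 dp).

Mode 2: guard c·x = 1.8637 hit at Δt = 0.5411 (t = 0.5411), x⁻ = (2.7121, -0.4120) → reset → x⁺ = (2.7482, 0.0139), jump to mode 0
Mode 0: flow for 0.4953 to horizon, guard not reached → x = (2.1783, -1.5486)

1 0.5411 2->0
final: 0 2.1783 -1.5486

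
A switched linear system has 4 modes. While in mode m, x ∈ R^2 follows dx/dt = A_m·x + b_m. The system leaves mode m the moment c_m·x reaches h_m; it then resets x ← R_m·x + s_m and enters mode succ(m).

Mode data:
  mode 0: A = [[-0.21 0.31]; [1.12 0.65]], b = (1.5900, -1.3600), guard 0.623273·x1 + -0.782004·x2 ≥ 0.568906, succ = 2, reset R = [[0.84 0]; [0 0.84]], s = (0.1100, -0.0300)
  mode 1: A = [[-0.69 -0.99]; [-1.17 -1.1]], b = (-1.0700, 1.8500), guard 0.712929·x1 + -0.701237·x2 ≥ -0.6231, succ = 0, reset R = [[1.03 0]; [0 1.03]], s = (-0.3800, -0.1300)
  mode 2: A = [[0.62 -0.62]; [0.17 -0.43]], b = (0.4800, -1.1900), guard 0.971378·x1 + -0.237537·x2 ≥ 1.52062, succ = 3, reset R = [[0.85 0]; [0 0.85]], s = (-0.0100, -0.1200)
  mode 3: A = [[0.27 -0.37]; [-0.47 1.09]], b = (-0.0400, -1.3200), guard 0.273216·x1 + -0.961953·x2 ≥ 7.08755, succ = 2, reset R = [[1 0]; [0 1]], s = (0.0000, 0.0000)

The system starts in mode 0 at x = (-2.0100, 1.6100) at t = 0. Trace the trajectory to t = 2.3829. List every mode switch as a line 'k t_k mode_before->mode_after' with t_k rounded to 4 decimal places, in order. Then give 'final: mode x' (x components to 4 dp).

Mode 0: guard c·x = 0.5689 hit at Δt = 1.0996 (t = 1.0996), x⁻ = (0.0718, -0.6703) → reset → x⁺ = (0.1703, -0.5930), jump to mode 2
Mode 2: guard c·x = 1.5206 hit at Δt = 0.7752 (t = 1.8748), x⁻ = (1.2887, -1.1316) → reset → x⁺ = (1.0854, -1.0819), jump to mode 3
Mode 3: flow for 0.5081 to horizon, guard not reached → x = (1.6272, -3.1909)

1 1.0996 0->2
2 1.8748 2->3
final: 3 1.6272 -3.1909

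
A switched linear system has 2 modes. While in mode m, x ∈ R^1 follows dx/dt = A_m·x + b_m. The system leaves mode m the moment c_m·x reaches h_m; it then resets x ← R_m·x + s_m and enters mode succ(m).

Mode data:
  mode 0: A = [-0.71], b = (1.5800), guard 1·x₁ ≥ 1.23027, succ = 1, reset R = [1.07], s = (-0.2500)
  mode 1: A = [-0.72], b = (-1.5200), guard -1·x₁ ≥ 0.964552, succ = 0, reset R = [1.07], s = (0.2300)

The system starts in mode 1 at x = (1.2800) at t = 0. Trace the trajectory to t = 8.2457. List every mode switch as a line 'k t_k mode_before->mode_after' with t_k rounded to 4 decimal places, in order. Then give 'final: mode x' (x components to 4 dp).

1 1.5061 1->0
2 3.0732 0->1
3 4.4889 1->0
4 6.0560 0->1
5 7.4718 1->0
final: 0 0.4778

Mode 1: guard c·x = 0.9646 hit at Δt = 1.5061 (t = 1.5061), x⁻ = (-0.9646) → reset → x⁺ = (-0.8021), jump to mode 0
Mode 0: guard c·x = 1.2303 hit at Δt = 1.5671 (t = 3.0732), x⁻ = (1.2303) → reset → x⁺ = (1.0664), jump to mode 1
Mode 1: guard c·x = 0.9646 hit at Δt = 1.4157 (t = 4.4889), x⁻ = (-0.9646) → reset → x⁺ = (-0.8021), jump to mode 0
Mode 0: guard c·x = 1.2303 hit at Δt = 1.5671 (t = 6.0560), x⁻ = (1.2303) → reset → x⁺ = (1.0664), jump to mode 1
Mode 1: guard c·x = 0.9646 hit at Δt = 1.4157 (t = 7.4718), x⁻ = (-0.9646) → reset → x⁺ = (-0.8021), jump to mode 0
Mode 0: flow for 0.7739 to horizon, guard not reached → x = (0.4778)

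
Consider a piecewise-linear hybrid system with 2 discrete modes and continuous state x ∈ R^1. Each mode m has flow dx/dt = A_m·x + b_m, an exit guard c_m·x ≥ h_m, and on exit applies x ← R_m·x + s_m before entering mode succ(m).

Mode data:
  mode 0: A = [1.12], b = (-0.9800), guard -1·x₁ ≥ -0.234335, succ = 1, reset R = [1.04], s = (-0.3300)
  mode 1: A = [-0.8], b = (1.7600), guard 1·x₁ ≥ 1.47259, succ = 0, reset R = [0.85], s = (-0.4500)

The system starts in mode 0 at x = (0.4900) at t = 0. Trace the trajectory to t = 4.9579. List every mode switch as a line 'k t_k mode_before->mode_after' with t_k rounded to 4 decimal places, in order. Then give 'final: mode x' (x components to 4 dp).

Mode 0: guard c·x = -0.2343 hit at Δt = 0.4547 (t = 0.4547), x⁻ = (0.2343) → reset → x⁺ = (-0.0863), jump to mode 1
Mode 1: guard c·x = 1.4726 hit at Δt = 1.4315 (t = 1.8862), x⁻ = (1.4726) → reset → x⁺ = (0.8017), jump to mode 0
Mode 0: guard c·x = -0.2343 hit at Δt = 1.9357 (t = 3.8219), x⁻ = (0.2343) → reset → x⁺ = (-0.0863), jump to mode 1
Mode 1: flow for 1.1360 to horizon, guard not reached → x = (1.2786)

1 0.4547 0->1
2 1.8862 1->0
3 3.8219 0->1
final: 1 1.2786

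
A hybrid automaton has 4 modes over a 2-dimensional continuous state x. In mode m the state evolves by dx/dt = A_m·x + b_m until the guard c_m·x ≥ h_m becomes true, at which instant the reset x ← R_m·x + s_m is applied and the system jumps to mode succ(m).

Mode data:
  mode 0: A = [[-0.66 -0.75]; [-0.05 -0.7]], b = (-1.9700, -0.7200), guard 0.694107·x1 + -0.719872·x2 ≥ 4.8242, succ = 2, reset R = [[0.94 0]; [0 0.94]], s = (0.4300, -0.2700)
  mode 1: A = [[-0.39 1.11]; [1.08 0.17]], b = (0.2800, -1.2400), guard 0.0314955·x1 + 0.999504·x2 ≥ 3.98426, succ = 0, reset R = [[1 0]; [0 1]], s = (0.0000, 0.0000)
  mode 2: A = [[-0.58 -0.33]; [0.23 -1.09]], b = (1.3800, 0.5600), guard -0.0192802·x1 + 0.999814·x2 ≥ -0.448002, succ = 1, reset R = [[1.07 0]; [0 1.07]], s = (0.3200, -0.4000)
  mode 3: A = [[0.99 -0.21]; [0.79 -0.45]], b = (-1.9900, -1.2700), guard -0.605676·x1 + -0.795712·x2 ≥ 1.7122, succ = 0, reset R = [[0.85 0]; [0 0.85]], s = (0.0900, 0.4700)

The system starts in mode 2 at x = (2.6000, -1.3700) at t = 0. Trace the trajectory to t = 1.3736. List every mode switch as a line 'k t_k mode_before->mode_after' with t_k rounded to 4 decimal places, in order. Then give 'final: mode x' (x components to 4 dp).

1 0.4664 2->1
final: 1 2.4285 0.6434

Mode 2: guard c·x = -0.4480 hit at Δt = 0.4664 (t = 0.4664), x⁻ = (2.6584, -0.3968) → reset → x⁺ = (3.1645, -0.8246), jump to mode 1
Mode 1: flow for 0.9072 to horizon, guard not reached → x = (2.4285, 0.6434)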